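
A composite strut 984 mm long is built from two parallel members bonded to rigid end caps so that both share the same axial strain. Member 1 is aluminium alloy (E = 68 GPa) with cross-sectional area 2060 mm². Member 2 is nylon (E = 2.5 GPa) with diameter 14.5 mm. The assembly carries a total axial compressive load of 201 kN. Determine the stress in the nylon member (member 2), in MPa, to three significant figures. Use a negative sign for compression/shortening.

-3.58 MPa

A_2 = 165.1 mm².
Equal strain + equilibrium ⇒ each member carries load in proportion to AE: A₁E₁ = 140100000 N, A₂E₂ = 412800 N, ΣAE = 140500000 N.
σ₂ = P·E₂/ΣAE = -201000·2500/140500000 = -3.577 MPa.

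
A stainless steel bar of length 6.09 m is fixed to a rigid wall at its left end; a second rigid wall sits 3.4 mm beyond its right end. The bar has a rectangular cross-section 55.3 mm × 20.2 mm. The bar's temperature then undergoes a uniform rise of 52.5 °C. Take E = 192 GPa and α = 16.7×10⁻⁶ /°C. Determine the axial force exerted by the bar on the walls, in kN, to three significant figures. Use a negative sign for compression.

-68.3 kN

Free thermal expansion αLΔT = 16.7e-6 · 6090 · 52.5 = 5.339 mm.
The walls engage after the gap closes; constrained expansion = 5.339 − 3.4 = 1.939 mm.
The walls impose strain ε = −(1.939)/6090 = -3.1846e-04; σ = Eε = 192000 · -3.1846e-04 = -61.14 MPa.
Wall reaction R = σ·A = -61.14·1117 = -68300 N = -68.3 kN.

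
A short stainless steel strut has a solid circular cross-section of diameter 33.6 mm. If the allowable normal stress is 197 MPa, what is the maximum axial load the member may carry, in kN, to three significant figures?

175 kN

A = 886.7 mm².
P_max = σ_allow · A = 197 · 886.7 = 174700 N = 174.7 kN.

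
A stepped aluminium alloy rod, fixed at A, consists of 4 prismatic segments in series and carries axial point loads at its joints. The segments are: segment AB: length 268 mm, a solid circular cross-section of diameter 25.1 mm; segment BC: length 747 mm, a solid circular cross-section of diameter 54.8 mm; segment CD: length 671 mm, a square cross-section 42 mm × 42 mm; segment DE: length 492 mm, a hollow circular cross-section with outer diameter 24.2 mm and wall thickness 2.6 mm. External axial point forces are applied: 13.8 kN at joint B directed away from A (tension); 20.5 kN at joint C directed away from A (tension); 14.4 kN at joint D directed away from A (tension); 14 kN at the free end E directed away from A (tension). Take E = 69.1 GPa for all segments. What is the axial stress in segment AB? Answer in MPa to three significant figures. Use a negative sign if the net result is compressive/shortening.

127 MPa

Internal axial forces (sectioning from the free end, tension +): N_DE = 14 kN, N_CD = 28.4 kN, N_BC = 48.9 kN, N_AB = 62.7 kN.
A_AB = 494.8 mm².
σ_AB = N_AB/A_AB = 62700/494.8 = 126.7 MPa.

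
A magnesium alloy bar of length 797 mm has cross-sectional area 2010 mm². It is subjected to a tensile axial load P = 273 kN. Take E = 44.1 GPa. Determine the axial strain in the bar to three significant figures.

σ = N/A = 135.8 MPa; ε = σ/E = 135.8/44100 = 3.080e-03.

0.00308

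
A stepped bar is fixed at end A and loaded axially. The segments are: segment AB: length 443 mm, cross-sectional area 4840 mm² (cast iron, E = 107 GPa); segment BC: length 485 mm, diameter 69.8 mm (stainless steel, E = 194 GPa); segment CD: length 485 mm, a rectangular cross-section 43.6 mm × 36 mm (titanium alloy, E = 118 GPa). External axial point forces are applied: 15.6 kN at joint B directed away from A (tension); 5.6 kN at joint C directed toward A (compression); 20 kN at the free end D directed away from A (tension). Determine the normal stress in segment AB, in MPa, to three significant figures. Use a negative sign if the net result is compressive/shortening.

Internal axial forces (sectioning from the free end, tension +): N_CD = 20 kN, N_BC = 14.4 kN, N_AB = 30 kN.
σ_AB = N_AB/A_AB = 30000/4840 = 6.198 MPa.

6.20 MPa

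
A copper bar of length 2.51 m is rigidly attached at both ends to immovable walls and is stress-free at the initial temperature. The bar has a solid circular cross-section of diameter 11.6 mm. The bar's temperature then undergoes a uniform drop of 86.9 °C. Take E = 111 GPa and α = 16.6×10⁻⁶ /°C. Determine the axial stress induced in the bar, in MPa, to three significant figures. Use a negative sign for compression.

Free thermal expansion αLΔT = 16.6e-6 · 2510 · -86.9 = -3.621 mm.
The walls impose strain ε = −(-3.621)/2510 = 1.4425e-03; σ = Eε = 111000 · 1.4425e-03 = 160.1 MPa.

160 MPa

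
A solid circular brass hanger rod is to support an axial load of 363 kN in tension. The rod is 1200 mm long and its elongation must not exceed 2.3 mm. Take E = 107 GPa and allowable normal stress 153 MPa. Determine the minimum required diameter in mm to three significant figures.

Required area A ≥ P/σ_allow = 363000/153 = 2373 mm².
For a solid circular section, d ≥ √(4A/π) = 54.96 mm.
Elongation limit: A ≥ PL/(Eδ_allow) = 363000·1200/(107000·2.3) = 1770 mm² ⇒ d ≥ 47.47 mm.
The stress limit governs.

55.0 mm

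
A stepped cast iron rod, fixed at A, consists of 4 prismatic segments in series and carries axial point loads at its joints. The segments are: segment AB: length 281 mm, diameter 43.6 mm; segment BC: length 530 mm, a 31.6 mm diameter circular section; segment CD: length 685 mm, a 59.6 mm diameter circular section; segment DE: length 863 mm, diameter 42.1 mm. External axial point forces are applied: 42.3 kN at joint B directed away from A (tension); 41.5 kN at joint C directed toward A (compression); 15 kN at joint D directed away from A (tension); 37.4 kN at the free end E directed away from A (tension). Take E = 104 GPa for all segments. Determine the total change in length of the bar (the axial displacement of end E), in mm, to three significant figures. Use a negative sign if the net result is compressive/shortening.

0.514 mm

Internal axial forces (sectioning from the free end, tension +): N_DE = 37.4 kN, N_CD = 52.4 kN, N_BC = 10.9 kN, N_AB = 53.2 kN.
A_AB = 1493 mm².
A_BC = 784.3 mm².
A_CD = 2790 mm².
A_DE = 1392 mm².
δ_AB = 53200·281/(1493·104000) = 0.09628 mm
δ_BC = 10900·530/(784.3·104000) = 0.07083 mm
δ_CD = 52400·685/(2790·104000) = 0.1237 mm
δ_DE = 37400·863/(1392·104000) = 0.2229 mm
δ = Σδ_i = 0.5138 mm.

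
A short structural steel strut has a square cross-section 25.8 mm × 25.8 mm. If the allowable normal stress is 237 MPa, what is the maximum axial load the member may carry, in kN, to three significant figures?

A = 665.6 mm².
P_max = σ_allow · A = 237 · 665.6 = 157800 N = 157.8 kN.

158 kN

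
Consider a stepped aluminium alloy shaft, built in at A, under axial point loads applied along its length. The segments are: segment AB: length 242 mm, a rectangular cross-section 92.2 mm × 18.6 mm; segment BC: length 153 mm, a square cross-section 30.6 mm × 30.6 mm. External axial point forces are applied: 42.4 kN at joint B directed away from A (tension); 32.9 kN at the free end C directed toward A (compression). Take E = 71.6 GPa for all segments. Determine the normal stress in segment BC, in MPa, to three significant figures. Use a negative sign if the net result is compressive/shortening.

Internal axial forces (sectioning from the free end, tension +): N_BC = -32.9 kN, N_AB = 9.5 kN.
A_BC = 936.4 mm².
σ_BC = N_BC/A_BC = -32900/936.4 = -35.14 MPa.

-35.1 MPa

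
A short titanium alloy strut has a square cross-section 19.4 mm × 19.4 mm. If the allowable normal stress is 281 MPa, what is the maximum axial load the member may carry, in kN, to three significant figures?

A = 376.4 mm².
P_max = σ_allow · A = 281 · 376.4 = 105800 N = 105.8 kN.

106 kN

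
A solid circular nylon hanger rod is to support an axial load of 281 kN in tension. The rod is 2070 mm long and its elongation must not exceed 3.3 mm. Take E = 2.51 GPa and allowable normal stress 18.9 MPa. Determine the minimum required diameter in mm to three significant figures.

Required area A ≥ P/σ_allow = 281000/18.9 = 14870 mm².
For a solid circular section, d ≥ √(4A/π) = 137.6 mm.
Elongation limit: A ≥ PL/(Eδ_allow) = 281000·2070/(2510·3.3) = 70220 mm² ⇒ d ≥ 299 mm.
The elongation limit governs.

299 mm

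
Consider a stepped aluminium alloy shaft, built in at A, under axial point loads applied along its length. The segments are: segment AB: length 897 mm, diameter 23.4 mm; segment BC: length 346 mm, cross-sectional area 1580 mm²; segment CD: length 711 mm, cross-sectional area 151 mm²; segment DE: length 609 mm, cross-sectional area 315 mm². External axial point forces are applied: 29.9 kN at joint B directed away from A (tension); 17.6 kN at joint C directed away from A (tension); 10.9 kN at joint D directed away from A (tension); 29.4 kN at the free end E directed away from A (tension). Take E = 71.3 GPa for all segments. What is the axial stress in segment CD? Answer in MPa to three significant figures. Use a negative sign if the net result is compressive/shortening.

Internal axial forces (sectioning from the free end, tension +): N_DE = 29.4 kN, N_CD = 40.3 kN, N_BC = 57.9 kN, N_AB = 87.8 kN.
σ_CD = N_CD/A_CD = 40300/151 = 266.9 MPa.

267 MPa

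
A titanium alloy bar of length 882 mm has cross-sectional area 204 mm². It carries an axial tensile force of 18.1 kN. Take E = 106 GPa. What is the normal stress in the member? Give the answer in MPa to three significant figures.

88.7 MPa

σ = N/A = 18100/204 = 88.73 MPa.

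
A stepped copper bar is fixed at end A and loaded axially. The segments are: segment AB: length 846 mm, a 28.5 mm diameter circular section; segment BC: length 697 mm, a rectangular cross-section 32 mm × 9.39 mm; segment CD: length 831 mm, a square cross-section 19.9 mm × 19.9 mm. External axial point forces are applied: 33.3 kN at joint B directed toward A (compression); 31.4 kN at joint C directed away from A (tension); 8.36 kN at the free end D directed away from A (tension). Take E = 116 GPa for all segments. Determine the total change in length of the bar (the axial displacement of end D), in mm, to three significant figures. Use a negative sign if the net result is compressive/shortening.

Internal axial forces (sectioning from the free end, tension +): N_CD = 8.36 kN, N_BC = 39.76 kN, N_AB = 6.46 kN.
A_AB = 637.9 mm².
A_BC = 300.5 mm².
A_CD = 396 mm².
δ_AB = 6460·846/(637.9·116000) = 0.07385 mm
δ_BC = 39760·697/(300.5·116000) = 0.7951 mm
δ_CD = 8360·831/(396·116000) = 0.1512 mm
δ = Σδ_i = 1.02 mm.

1.02 mm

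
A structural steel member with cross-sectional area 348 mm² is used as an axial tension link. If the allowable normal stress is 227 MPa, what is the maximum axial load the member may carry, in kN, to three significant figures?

P_max = σ_allow · A = 227 · 348 = 79000 N = 79 kN.

79.0 kN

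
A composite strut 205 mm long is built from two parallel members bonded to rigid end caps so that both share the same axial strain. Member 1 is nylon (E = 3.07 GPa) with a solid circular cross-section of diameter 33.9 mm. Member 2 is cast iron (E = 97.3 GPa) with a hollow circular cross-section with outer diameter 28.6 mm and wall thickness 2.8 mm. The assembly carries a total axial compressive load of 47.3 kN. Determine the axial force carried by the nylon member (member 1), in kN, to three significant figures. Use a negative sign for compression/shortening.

A_1 = 902.6 mm².
A_2 = 226.9 mm².
Equal strain + equilibrium ⇒ each member carries load in proportion to AE: A₁E₁ = 2771000 N, A₂E₂ = 22080000 N, ΣAE = 24850000 N.
F₁ = P·A₁E₁/ΣAE = -47300·2771000/24850000 = -5274 N.

-5.27 kN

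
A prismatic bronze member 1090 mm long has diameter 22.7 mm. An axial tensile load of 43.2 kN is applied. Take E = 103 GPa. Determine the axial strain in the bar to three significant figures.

A = 404.7 mm².
σ = N/A = 106.7 MPa; ε = σ/E = 106.7/103000 = 1.036e-03.

0.00104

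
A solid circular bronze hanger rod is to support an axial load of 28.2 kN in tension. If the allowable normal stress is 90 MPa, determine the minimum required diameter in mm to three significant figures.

20.0 mm

Required area A ≥ P/σ_allow = 28200/90 = 313.3 mm².
For a solid circular section, d ≥ √(4A/π) = 19.97 mm.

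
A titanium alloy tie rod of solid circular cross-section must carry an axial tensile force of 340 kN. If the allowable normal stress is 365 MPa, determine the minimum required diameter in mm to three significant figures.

Required area A ≥ P/σ_allow = 340000/365 = 931.5 mm².
For a solid circular section, d ≥ √(4A/π) = 34.44 mm.

34.4 mm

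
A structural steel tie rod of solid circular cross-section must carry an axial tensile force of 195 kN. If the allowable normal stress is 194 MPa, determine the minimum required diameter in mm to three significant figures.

Required area A ≥ P/σ_allow = 195000/194 = 1005 mm².
For a solid circular section, d ≥ √(4A/π) = 35.77 mm.

35.8 mm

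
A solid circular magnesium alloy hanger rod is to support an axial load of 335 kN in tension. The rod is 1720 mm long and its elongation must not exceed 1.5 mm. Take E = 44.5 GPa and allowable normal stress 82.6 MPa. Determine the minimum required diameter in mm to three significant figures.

105 mm

Required area A ≥ P/σ_allow = 335000/82.6 = 4056 mm².
For a solid circular section, d ≥ √(4A/π) = 71.86 mm.
Elongation limit: A ≥ PL/(Eδ_allow) = 335000·1720/(44500·1.5) = 8632 mm² ⇒ d ≥ 104.8 mm.
The elongation limit governs.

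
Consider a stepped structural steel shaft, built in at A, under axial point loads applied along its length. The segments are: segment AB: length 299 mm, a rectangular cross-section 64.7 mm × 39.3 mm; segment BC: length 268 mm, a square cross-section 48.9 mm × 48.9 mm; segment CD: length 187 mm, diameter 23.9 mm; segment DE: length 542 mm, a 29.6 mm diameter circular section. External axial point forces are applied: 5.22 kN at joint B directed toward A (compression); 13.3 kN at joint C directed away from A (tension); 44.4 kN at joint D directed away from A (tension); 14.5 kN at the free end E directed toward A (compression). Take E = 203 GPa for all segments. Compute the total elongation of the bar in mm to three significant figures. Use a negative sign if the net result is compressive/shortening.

Internal axial forces (sectioning from the free end, tension +): N_DE = -14.5 kN, N_CD = 29.9 kN, N_BC = 43.2 kN, N_AB = 37.98 kN.
A_AB = 2543 mm².
A_BC = 2391 mm².
A_CD = 448.6 mm².
A_DE = 688.1 mm².
δ_AB = 37980·299/(2543·203000) = 0.022 mm
δ_BC = 43200·268/(2391·203000) = 0.02385 mm
δ_CD = 29900·187/(448.6·203000) = 0.06139 mm
δ_DE = -14500·542/(688.1·203000) = -0.05626 mm
δ = Σδ_i = 0.05099 mm.

0.0510 mm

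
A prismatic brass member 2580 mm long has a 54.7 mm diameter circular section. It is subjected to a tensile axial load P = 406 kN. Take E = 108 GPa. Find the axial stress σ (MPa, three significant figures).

A = 2350 mm².
σ = N/A = 406000/2350 = 172.8 MPa.

173 MPa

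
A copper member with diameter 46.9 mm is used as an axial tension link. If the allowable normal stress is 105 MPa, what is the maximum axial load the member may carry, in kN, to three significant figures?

181 kN

A = 1728 mm².
P_max = σ_allow · A = 105 · 1728 = 181400 N = 181.4 kN.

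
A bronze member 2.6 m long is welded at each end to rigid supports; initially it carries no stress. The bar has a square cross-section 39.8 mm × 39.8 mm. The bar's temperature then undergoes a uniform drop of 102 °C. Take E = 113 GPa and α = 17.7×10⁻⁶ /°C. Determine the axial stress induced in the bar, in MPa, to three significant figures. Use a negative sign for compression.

204 MPa

Free thermal expansion αLΔT = 17.7e-6 · 2600 · -102 = -4.694 mm.
The walls impose strain ε = −(-4.694)/2600 = 1.8054e-03; σ = Eε = 113000 · 1.8054e-03 = 204 MPa.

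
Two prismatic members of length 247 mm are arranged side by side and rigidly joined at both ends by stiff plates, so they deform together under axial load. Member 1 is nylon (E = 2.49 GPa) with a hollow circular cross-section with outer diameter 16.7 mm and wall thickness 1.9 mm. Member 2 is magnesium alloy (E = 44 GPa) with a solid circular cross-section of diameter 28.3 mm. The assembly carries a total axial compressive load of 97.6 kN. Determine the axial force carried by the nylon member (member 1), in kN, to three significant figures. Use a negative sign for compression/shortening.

A_1 = 88.34 mm².
A_2 = 629 mm².
Equal strain + equilibrium ⇒ each member carries load in proportion to AE: A₁E₁ = 220000 N, A₂E₂ = 27680000 N, ΣAE = 27900000 N.
F₁ = P·A₁E₁/ΣAE = -97600·220000/27900000 = -769.6 N.

-0.770 kN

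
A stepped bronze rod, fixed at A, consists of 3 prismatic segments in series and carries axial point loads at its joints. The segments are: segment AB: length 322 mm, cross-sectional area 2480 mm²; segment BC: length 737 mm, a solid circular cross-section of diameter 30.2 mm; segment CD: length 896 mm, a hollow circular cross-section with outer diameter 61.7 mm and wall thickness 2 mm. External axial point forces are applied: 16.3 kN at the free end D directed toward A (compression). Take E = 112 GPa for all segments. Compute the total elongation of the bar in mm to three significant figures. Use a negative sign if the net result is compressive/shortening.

Internal axial forces (sectioning from the free end, tension +): N_CD = -16.3 kN, N_BC = -16.3 kN, N_AB = -16.3 kN.
A_BC = 716.3 mm².
A_CD = 375.1 mm².
δ_AB = -16300·322/(2480·112000) = -0.0189 mm
δ_BC = -16300·737/(716.3·112000) = -0.1497 mm
δ_CD = -16300·896/(375.1·112000) = -0.3476 mm
δ = Σδ_i = -0.5163 mm.

-0.516 mm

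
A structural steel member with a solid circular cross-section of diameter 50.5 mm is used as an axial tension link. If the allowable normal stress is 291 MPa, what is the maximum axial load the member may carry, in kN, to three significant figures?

A = 2003 mm².
P_max = σ_allow · A = 291 · 2003 = 582900 N = 582.9 kN.

583 kN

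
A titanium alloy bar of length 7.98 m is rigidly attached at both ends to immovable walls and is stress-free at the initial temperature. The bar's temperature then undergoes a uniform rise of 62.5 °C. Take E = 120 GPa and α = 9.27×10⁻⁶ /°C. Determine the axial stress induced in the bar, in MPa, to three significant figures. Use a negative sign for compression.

Free thermal expansion αLΔT = 9.27e-6 · 7980 · 62.5 = 4.623 mm.
The walls impose strain ε = −(4.623)/7980 = -5.7937e-04; σ = Eε = 120000 · -5.7937e-04 = -69.52 MPa.

-69.5 MPa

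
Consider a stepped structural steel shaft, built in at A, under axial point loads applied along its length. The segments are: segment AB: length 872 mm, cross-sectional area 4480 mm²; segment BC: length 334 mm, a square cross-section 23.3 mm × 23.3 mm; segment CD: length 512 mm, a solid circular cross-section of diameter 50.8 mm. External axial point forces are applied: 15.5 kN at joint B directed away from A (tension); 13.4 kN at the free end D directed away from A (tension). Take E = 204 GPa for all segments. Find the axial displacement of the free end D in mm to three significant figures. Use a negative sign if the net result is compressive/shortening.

0.0846 mm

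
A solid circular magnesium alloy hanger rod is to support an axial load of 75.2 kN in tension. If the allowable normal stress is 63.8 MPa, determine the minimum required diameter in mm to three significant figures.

38.7 mm

Required area A ≥ P/σ_allow = 75200/63.8 = 1179 mm².
For a solid circular section, d ≥ √(4A/π) = 38.74 mm.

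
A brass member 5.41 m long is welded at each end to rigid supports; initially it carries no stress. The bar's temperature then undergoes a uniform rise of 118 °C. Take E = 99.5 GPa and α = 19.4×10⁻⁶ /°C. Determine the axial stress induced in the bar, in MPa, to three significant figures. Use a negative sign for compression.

-228 MPa

Free thermal expansion αLΔT = 19.4e-6 · 5410 · 118 = 12.38 mm.
The walls impose strain ε = −(12.38)/5410 = -2.2892e-03; σ = Eε = 99500 · -2.2892e-03 = -227.8 MPa.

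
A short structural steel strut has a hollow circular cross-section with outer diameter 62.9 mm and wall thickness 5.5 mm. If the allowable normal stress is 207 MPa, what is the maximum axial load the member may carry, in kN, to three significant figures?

A = 991.8 mm².
P_max = σ_allow · A = 207 · 991.8 = 205300 N = 205.3 kN.

205 kN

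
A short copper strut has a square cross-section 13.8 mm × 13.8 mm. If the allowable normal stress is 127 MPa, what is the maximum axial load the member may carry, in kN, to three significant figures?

24.2 kN

A = 190.4 mm².
P_max = σ_allow · A = 127 · 190.4 = 24190 N = 24.19 kN.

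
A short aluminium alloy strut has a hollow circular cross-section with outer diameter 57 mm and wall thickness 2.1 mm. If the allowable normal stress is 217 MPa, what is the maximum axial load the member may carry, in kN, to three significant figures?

78.6 kN

A = 362.2 mm².
P_max = σ_allow · A = 217 · 362.2 = 78600 N = 78.6 kN.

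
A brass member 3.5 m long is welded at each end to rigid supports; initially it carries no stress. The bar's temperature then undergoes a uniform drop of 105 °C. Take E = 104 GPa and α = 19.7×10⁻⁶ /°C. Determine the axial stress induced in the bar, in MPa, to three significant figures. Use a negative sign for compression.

Free thermal expansion αLΔT = 19.7e-6 · 3500 · -105 = -7.24 mm.
The walls impose strain ε = −(-7.24)/3500 = 2.0685e-03; σ = Eε = 104000 · 2.0685e-03 = 215.1 MPa.

215 MPa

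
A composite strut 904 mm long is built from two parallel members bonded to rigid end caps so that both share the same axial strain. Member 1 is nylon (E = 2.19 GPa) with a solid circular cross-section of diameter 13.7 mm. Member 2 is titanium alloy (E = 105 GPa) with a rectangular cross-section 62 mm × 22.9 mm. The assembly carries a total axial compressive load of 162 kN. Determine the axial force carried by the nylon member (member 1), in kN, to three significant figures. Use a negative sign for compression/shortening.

A_1 = 147.4 mm².
A_2 = 1420 mm².
Equal strain + equilibrium ⇒ each member carries load in proportion to AE: A₁E₁ = 322800 N, A₂E₂ = 149100000 N, ΣAE = 149400000 N.
F₁ = P·A₁E₁/ΣAE = -162000·322800/149400000 = -350.1 N.

-0.350 kN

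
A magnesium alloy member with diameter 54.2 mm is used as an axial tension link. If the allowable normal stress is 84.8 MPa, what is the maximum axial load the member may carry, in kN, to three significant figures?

A = 2307 mm².
P_max = σ_allow · A = 84.8 · 2307 = 195700 N = 195.7 kN.

196 kN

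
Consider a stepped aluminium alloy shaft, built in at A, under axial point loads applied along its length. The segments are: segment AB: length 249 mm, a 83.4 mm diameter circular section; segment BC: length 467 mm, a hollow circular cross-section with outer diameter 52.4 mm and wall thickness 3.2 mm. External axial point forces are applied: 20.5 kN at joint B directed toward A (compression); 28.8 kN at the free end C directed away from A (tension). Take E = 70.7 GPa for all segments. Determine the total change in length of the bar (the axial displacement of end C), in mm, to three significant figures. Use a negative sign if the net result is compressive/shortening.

0.390 mm

Internal axial forces (sectioning from the free end, tension +): N_BC = 28.8 kN, N_AB = 8.3 kN.
A_AB = 5463 mm².
A_BC = 494.6 mm².
δ_AB = 8300·249/(5463·70700) = 0.005351 mm
δ_BC = 28800·467/(494.6·70700) = 0.3846 mm
δ = Σδ_i = 0.39 mm.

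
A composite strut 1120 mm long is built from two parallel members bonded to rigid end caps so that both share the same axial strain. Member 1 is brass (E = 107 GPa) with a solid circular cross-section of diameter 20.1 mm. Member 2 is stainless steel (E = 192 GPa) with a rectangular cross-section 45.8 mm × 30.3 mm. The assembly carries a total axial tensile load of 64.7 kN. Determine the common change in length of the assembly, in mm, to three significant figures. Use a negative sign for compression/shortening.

0.241 mm

A_1 = 317.3 mm².
A_2 = 1388 mm².
Equal strain + equilibrium ⇒ each member carries load in proportion to AE: A₁E₁ = 33950000 N, A₂E₂ = 266400000 N, ΣAE = 300400000 N.
δ = PL/ΣAE = 64700·1120/300400000 = 0.2412 mm.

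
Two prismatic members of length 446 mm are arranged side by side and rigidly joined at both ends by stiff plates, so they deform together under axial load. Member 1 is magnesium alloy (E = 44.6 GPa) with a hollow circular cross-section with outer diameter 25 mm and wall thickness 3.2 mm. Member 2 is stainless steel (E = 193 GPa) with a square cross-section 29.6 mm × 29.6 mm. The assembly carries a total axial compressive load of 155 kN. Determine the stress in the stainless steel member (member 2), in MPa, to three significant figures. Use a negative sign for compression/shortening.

-167 MPa

A_1 = 219.2 mm².
A_2 = 876.2 mm².
Equal strain + equilibrium ⇒ each member carries load in proportion to AE: A₁E₁ = 9774000 N, A₂E₂ = 169100000 N, ΣAE = 178900000 N.
σ₂ = P·E₂/ΣAE = -155000·193000/178900000 = -167.2 MPa.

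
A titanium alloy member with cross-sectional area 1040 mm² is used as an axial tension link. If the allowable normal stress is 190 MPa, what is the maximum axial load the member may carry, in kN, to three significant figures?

198 kN

P_max = σ_allow · A = 190 · 1040 = 197600 N = 197.6 kN.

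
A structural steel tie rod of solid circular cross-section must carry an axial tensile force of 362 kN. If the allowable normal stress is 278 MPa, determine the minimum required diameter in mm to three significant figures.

Required area A ≥ P/σ_allow = 362000/278 = 1302 mm².
For a solid circular section, d ≥ √(4A/π) = 40.72 mm.

40.7 mm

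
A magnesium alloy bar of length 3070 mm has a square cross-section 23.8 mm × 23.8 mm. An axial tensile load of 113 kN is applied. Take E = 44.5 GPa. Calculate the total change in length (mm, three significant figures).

A = 566.4 mm².
δ_mech = NL/(AE) = 113000·3070/(566.4·44500) = 13.76 mm.

13.8 mm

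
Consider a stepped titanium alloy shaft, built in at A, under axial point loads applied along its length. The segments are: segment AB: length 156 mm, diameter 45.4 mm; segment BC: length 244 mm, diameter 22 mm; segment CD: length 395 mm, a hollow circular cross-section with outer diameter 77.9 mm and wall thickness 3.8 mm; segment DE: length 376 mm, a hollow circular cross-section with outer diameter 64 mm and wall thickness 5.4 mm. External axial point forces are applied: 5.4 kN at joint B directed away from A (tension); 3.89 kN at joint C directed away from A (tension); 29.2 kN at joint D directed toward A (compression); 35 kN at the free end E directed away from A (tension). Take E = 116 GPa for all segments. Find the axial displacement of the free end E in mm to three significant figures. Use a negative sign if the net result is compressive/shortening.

Internal axial forces (sectioning from the free end, tension +): N_DE = 35 kN, N_CD = 5.8 kN, N_BC = 9.69 kN, N_AB = 15.09 kN.
A_AB = 1619 mm².
A_BC = 380.1 mm².
A_CD = 884.6 mm².
A_DE = 994.1 mm².
δ_AB = 15090·156/(1619·116000) = 0.01254 mm
δ_BC = 9690·244/(380.1·116000) = 0.05362 mm
δ_CD = 5800·395/(884.6·116000) = 0.02233 mm
δ_DE = 35000·376/(994.1·116000) = 0.1141 mm
δ = Σδ_i = 0.2026 mm.

0.203 mm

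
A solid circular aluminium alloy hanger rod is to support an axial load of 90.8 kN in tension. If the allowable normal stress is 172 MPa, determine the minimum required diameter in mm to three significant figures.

25.9 mm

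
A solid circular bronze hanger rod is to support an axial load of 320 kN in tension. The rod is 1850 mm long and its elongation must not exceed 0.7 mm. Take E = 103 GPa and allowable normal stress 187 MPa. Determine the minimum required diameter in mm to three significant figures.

102 mm

Required area A ≥ P/σ_allow = 320000/187 = 1711 mm².
For a solid circular section, d ≥ √(4A/π) = 46.68 mm.
Elongation limit: A ≥ PL/(Eδ_allow) = 320000·1850/(103000·0.7) = 8211 mm² ⇒ d ≥ 102.2 mm.
The elongation limit governs.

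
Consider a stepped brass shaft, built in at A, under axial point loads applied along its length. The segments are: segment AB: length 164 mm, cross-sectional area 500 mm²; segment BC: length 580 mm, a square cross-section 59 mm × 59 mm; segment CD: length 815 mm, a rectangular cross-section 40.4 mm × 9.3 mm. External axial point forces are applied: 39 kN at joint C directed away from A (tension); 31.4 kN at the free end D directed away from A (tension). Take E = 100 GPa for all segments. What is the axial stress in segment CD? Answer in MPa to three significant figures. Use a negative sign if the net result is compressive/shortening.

83.6 MPa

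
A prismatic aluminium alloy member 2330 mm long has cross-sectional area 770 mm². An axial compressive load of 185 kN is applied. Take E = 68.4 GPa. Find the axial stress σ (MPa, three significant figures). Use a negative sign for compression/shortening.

-240 MPa

σ = N/A = -185000/770 = -240.3 MPa.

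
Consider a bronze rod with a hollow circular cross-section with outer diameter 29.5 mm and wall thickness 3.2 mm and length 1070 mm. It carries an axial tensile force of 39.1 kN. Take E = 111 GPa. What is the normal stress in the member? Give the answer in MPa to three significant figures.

148 MPa

A = 264.4 mm².
σ = N/A = 39100/264.4 = 147.9 MPa.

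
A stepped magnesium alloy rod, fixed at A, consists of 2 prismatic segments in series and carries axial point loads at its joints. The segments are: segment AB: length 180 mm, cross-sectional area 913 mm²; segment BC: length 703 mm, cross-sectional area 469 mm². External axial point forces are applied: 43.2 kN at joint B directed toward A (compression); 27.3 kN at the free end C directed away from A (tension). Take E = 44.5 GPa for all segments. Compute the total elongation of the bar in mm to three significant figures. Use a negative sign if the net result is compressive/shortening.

Internal axial forces (sectioning from the free end, tension +): N_BC = 27.3 kN, N_AB = -15.9 kN.
δ_AB = -15900·180/(913·44500) = -0.07044 mm
δ_BC = 27300·703/(469·44500) = 0.9196 mm
δ = Σδ_i = 0.8491 mm.

0.849 mm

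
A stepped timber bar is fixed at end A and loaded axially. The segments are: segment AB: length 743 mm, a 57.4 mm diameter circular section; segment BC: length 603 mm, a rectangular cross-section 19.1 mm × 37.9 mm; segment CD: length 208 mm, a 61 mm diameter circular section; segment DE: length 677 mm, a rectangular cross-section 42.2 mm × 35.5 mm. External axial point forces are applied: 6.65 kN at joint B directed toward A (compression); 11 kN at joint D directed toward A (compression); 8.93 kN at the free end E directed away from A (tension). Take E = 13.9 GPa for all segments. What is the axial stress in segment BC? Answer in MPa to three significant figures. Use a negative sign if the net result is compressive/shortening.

-2.86 MPa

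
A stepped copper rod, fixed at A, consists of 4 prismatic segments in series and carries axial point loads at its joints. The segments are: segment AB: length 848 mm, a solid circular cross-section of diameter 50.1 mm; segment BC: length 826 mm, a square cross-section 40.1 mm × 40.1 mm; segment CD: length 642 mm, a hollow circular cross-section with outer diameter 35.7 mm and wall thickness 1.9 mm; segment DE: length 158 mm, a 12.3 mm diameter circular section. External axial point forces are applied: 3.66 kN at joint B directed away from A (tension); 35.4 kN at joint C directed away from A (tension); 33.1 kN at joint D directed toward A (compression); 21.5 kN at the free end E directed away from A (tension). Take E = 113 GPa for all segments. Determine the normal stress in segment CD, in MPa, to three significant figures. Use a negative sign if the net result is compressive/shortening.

Internal axial forces (sectioning from the free end, tension +): N_DE = 21.5 kN, N_CD = -11.6 kN, N_BC = 23.8 kN, N_AB = 27.46 kN.
A_CD = 201.8 mm².
σ_CD = N_CD/A_CD = -11600/201.8 = -57.5 MPa.

-57.5 MPa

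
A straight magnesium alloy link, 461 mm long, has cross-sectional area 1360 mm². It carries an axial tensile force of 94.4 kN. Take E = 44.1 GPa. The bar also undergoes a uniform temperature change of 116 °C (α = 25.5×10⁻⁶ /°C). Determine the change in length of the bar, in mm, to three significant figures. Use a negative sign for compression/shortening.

δ_mech = NL/(AE) = 94400·461/(1360·44100) = 0.7256 mm.
δ_thermal = αLΔT = 25.5e-6·461·116 = 1.364 mm.
δ = δ_mech + δ_thermal = 2.089 mm.

2.09 mm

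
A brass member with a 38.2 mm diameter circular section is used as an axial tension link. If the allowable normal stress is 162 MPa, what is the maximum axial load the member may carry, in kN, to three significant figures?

A = 1146 mm².
P_max = σ_allow · A = 162 · 1146 = 185700 N = 185.7 kN.

186 kN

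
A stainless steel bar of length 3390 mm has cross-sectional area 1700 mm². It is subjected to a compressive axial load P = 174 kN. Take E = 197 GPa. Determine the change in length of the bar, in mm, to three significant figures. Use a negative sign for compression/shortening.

δ_mech = NL/(AE) = -174000·3390/(1700·197000) = -1.761 mm.

-1.76 mm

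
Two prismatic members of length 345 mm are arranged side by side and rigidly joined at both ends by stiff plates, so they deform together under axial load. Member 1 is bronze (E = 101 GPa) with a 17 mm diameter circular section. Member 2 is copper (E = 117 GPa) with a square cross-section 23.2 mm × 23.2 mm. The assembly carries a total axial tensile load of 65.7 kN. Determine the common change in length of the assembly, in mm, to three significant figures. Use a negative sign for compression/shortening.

0.264 mm

A_1 = 227 mm².
A_2 = 538.2 mm².
Equal strain + equilibrium ⇒ each member carries load in proportion to AE: A₁E₁ = 22920000 N, A₂E₂ = 62970000 N, ΣAE = 85900000 N.
δ = PL/ΣAE = 65700·345/85900000 = 0.2639 mm.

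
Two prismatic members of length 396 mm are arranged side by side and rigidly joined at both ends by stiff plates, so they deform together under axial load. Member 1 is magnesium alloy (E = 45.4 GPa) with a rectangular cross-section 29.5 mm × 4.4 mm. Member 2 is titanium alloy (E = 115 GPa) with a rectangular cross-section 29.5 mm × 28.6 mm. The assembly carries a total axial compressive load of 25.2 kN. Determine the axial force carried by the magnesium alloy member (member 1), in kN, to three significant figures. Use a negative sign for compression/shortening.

-1.44 kN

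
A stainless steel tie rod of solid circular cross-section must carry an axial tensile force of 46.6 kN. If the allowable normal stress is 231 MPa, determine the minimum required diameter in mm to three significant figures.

16.0 mm

Required area A ≥ P/σ_allow = 46600/231 = 201.7 mm².
For a solid circular section, d ≥ √(4A/π) = 16.03 mm.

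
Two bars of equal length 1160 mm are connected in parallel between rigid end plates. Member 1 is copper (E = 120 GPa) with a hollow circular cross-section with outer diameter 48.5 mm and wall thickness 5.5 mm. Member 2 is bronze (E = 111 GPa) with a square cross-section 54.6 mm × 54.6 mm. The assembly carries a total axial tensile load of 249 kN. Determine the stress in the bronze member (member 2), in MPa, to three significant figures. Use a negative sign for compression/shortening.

65.8 MPa

A_1 = 743 mm².
A_2 = 2981 mm².
Equal strain + equilibrium ⇒ each member carries load in proportion to AE: A₁E₁ = 89160000 N, A₂E₂ = 330900000 N, ΣAE = 420100000 N.
σ₂ = P·E₂/ΣAE = 249000·111000/420100000 = 65.8 MPa.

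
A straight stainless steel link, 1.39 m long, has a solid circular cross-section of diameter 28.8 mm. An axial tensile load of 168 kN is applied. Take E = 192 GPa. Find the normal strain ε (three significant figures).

0.00134

A = 651.4 mm².
σ = N/A = 257.9 MPa; ε = σ/E = 257.9/192000 = 1.343e-03.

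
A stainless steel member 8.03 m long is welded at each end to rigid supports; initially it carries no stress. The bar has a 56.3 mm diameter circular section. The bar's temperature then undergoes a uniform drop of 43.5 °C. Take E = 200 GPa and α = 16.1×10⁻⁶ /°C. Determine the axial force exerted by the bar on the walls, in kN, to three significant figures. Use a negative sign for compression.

349 kN

Free thermal expansion αLΔT = 16.1e-6 · 8030 · -43.5 = -5.624 mm.
The walls impose strain ε = −(-5.624)/8030 = 7.0035e-04; σ = Eε = 200000 · 7.0035e-04 = 140.1 MPa.
Wall reaction R = σ·A = 140.1·2489 = 348700 N = 348.7 kN.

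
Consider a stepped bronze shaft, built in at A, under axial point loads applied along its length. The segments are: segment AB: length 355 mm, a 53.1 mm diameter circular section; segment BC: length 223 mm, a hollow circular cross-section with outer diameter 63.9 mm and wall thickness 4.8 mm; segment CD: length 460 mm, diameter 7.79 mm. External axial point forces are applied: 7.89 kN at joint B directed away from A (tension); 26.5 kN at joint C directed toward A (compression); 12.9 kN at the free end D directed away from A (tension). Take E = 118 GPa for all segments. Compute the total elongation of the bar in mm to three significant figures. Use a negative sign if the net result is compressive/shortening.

1.02 mm

Internal axial forces (sectioning from the free end, tension +): N_CD = 12.9 kN, N_BC = -13.6 kN, N_AB = -5.71 kN.
A_AB = 2215 mm².
A_BC = 891.2 mm².
A_CD = 47.66 mm².
δ_AB = -5710·355/(2215·118000) = -0.007757 mm
δ_BC = -13600·223/(891.2·118000) = -0.02884 mm
δ_CD = 12900·460/(47.66·118000) = 1.055 mm
δ = Σδ_i = 1.019 mm.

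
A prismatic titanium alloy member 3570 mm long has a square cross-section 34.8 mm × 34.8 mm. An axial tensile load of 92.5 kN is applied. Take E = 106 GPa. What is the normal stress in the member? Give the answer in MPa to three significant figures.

A = 1211 mm².
σ = N/A = 92500/1211 = 76.38 MPa.

76.4 MPa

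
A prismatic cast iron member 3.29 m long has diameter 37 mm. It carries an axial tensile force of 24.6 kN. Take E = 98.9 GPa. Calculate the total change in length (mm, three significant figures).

A = 1075 mm².
δ_mech = NL/(AE) = 24600·3290/(1075·98900) = 0.7611 mm.

0.761 mm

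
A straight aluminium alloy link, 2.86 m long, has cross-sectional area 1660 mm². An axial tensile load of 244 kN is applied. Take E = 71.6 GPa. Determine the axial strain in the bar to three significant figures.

0.00205

σ = N/A = 147 MPa; ε = σ/E = 147/71600 = 2.053e-03.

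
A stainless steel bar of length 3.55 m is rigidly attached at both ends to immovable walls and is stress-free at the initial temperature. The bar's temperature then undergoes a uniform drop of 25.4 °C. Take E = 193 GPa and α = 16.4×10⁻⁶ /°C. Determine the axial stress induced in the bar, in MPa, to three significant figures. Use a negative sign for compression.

Free thermal expansion αLΔT = 16.4e-6 · 3550 · -25.4 = -1.479 mm.
The walls impose strain ε = −(-1.479)/3550 = 4.1656e-04; σ = Eε = 193000 · 4.1656e-04 = 80.4 MPa.

80.4 MPa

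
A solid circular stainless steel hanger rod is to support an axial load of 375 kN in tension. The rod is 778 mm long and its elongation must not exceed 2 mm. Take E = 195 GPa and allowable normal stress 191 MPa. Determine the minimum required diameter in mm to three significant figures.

Required area A ≥ P/σ_allow = 375000/191 = 1963 mm².
For a solid circular section, d ≥ √(4A/π) = 50 mm.
Elongation limit: A ≥ PL/(Eδ_allow) = 375000·778/(195000·2) = 748.1 mm² ⇒ d ≥ 30.86 mm.
The stress limit governs.

50.0 mm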